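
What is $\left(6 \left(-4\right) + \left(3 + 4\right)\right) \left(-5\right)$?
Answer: $85$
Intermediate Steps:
$\left(6 \left(-4\right) + \left(3 + 4\right)\right) \left(-5\right) = \left(-24 + 7\right) \left(-5\right) = \left(-17\right) \left(-5\right) = 85$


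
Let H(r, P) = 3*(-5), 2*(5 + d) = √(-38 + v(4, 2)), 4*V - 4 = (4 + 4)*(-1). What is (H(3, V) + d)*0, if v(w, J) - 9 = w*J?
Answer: 0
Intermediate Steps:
v(w, J) = 9 + J*w (v(w, J) = 9 + w*J = 9 + J*w)
V = -1 (V = 1 + ((4 + 4)*(-1))/4 = 1 + (8*(-1))/4 = 1 + (¼)*(-8) = 1 - 2 = -1)
d = -5 + I*√21/2 (d = -5 + √(-38 + (9 + 2*4))/2 = -5 + √(-38 + (9 + 8))/2 = -5 + √(-38 + 17)/2 = -5 + √(-21)/2 = -5 + (I*√21)/2 = -5 + I*√21/2 ≈ -5.0 + 2.2913*I)
H(r, P) = -15
(H(3, V) + d)*0 = (-15 + (-5 + I*√21/2))*0 = (-20 + I*√21/2)*0 = 0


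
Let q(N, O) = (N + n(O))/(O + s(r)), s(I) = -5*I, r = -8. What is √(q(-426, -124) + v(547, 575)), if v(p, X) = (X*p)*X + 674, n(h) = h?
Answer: √319023907986/42 ≈ 13448.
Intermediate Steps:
q(N, O) = (N + O)/(40 + O) (q(N, O) = (N + O)/(O - 5*(-8)) = (N + O)/(O + 40) = (N + O)/(40 + O))
v(p, X) = 674 + p*X² (v(p, X) = p*X² + 674 = 674 + p*X²)
√(q(-426, -124) + v(547, 575)) = √((-426 - 124)/(40 - 124) + (674 + 547*575²)) = √(-550/(-84) + (674 + 547*330625)) = √(-1/84*(-550) + (674 + 180851875)) = √(275/42 + 180852549) = √(7595807333/42) = √319023907986/42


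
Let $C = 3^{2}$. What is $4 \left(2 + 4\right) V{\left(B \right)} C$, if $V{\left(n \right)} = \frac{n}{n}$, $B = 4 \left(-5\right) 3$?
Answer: $216$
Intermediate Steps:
$C = 9$
$B = -60$ ($B = \left(-20\right) 3 = -60$)
$V{\left(n \right)} = 1$
$4 \left(2 + 4\right) V{\left(B \right)} C = 4 \left(2 + 4\right) 1 \cdot 9 = 4 \cdot 6 \cdot 1 \cdot 9 = 24 \cdot 1 \cdot 9 = 24 \cdot 9 = 216$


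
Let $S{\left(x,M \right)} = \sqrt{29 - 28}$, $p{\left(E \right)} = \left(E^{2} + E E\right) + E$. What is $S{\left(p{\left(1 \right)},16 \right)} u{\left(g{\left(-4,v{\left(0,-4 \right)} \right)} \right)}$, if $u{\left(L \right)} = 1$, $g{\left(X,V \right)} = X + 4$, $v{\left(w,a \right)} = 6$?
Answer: $1$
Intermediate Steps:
$p{\left(E \right)} = E + 2 E^{2}$ ($p{\left(E \right)} = \left(E^{2} + E^{2}\right) + E = 2 E^{2} + E = E + 2 E^{2}$)
$S{\left(x,M \right)} = 1$ ($S{\left(x,M \right)} = \sqrt{1} = 1$)
$g{\left(X,V \right)} = 4 + X$
$S{\left(p{\left(1 \right)},16 \right)} u{\left(g{\left(-4,v{\left(0,-4 \right)} \right)} \right)} = 1 \cdot 1 = 1$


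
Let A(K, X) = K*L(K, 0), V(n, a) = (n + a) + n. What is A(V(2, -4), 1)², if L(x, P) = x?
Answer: 0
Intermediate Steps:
V(n, a) = a + 2*n (V(n, a) = (a + n) + n = a + 2*n)
A(K, X) = K² (A(K, X) = K*K = K²)
A(V(2, -4), 1)² = ((-4 + 2*2)²)² = ((-4 + 4)²)² = (0²)² = 0² = 0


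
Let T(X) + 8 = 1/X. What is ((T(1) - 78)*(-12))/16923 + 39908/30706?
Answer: 117780534/86606273 ≈ 1.3600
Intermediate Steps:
T(X) = -8 + 1/X
((T(1) - 78)*(-12))/16923 + 39908/30706 = (((-8 + 1/1) - 78)*(-12))/16923 + 39908/30706 = (((-8 + 1) - 78)*(-12))*(1/16923) + 39908*(1/30706) = ((-7 - 78)*(-12))*(1/16923) + 19954/15353 = -85*(-12)*(1/16923) + 19954/15353 = 1020*(1/16923) + 19954/15353 = 340/5641 + 19954/15353 = 117780534/86606273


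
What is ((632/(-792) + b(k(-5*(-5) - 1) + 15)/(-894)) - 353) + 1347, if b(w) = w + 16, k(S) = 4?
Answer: 29300291/29502 ≈ 993.16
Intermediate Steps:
b(w) = 16 + w
((632/(-792) + b(k(-5*(-5) - 1) + 15)/(-894)) - 353) + 1347 = ((632/(-792) + (16 + (4 + 15))/(-894)) - 353) + 1347 = ((632*(-1/792) + (16 + 19)*(-1/894)) - 353) + 1347 = ((-79/99 + 35*(-1/894)) - 353) + 1347 = ((-79/99 - 35/894) - 353) + 1347 = (-24697/29502 - 353) + 1347 = -10438903/29502 + 1347 = 29300291/29502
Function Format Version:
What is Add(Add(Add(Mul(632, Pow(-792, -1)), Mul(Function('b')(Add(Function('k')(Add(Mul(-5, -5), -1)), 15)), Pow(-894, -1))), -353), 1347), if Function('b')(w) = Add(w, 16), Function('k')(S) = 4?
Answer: Rational(29300291, 29502) ≈ 993.16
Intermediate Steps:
Function('b')(w) = Add(16, w)
Add(Add(Add(Mul(632, Pow(-792, -1)), Mul(Function('b')(Add(Function('k')(Add(Mul(-5, -5), -1)), 15)), Pow(-894, -1))), -353), 1347) = Add(Add(Add(Mul(632, Pow(-792, -1)), Mul(Add(16, Add(4, 15)), Pow(-894, -1))), -353), 1347) = Add(Add(Add(Mul(632, Rational(-1, 792)), Mul(Add(16, 19), Rational(-1, 894))), -353), 1347) = Add(Add(Add(Rational(-79, 99), Mul(35, Rational(-1, 894))), -353), 1347) = Add(Add(Add(Rational(-79, 99), Rational(-35, 894)), -353), 1347) = Add(Add(Rational(-24697, 29502), -353), 1347) = Add(Rational(-10438903, 29502), 1347) = Rational(29300291, 29502)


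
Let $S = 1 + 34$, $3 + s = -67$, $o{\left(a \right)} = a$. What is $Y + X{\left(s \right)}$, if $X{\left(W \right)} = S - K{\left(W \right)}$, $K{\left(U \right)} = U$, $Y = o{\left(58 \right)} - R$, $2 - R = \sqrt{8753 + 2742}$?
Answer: $161 + 11 \sqrt{95} \approx 268.21$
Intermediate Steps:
$s = -70$ ($s = -3 - 67 = -70$)
$R = 2 - 11 \sqrt{95}$ ($R = 2 - \sqrt{8753 + 2742} = 2 - \sqrt{11495} = 2 - 11 \sqrt{95} \approx -105.21$)
$Y = 56 + 11 \sqrt{95}$ ($Y = 58 - \left(2 - 11 \sqrt{95}\right) = 56 + 11 \sqrt{95} \approx 163.21$)
$S = 35$
$X{\left(W \right)} = 35 - W$
$Y + X{\left(s \right)} = \left(56 + 11 \sqrt{95}\right) + \left(35 - -70\right) = \left(56 + 11 \sqrt{95}\right) + \left(35 + 70\right) = \left(56 + 11 \sqrt{95}\right) + 105 = 161 + 11 \sqrt{95}$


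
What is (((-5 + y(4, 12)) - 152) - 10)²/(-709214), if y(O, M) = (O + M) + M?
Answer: -19321/709214 ≈ -0.027243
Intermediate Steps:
y(O, M) = O + 2*M (y(O, M) = (M + O) + M = O + 2*M)
(((-5 + y(4, 12)) - 152) - 10)²/(-709214) = (((-5 + (4 + 2*12)) - 152) - 10)²/(-709214) = (((-5 + (4 + 24)) - 152) - 10)²*(-1/709214) = (((-5 + 28) - 152) - 10)²*(-1/709214) = ((23 - 152) - 10)²*(-1/709214) = (-129 - 10)²*(-1/709214) = (-139)²*(-1/709214) = 19321*(-1/709214) = -19321/709214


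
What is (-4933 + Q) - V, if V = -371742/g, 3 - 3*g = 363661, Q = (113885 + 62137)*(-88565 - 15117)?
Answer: -3318437060724386/181829 ≈ -1.8250e+10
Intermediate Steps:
Q = -18250313004 (Q = 176022*(-103682) = -18250313004)
g = -363658/3 (g = 1 - 1/3*363661 = 1 - 363661/3 = -363658/3 ≈ -1.2122e+5)
V = 557613/181829 (V = -371742/(-363658/3) = -371742*(-3/363658) = 557613/181829 ≈ 3.0667)
(-4933 + Q) - V = (-4933 - 18250313004) - 1*557613/181829 = -18250317937 - 557613/181829 = -3318437060724386/181829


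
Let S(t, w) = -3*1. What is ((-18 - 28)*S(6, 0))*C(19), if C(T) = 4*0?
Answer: 0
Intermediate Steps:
C(T) = 0
S(t, w) = -3
((-18 - 28)*S(6, 0))*C(19) = ((-18 - 28)*(-3))*0 = -46*(-3)*0 = 138*0 = 0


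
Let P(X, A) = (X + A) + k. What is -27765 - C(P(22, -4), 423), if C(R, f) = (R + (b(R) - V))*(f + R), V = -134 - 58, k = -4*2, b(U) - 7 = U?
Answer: -122592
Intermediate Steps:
b(U) = 7 + U
k = -8
V = -192
P(X, A) = -8 + A + X (P(X, A) = (X + A) - 8 = (A + X) - 8 = -8 + A + X)
C(R, f) = (199 + 2*R)*(R + f) (C(R, f) = (R + ((7 + R) - 1*(-192)))*(f + R) = (R + ((7 + R) + 192))*(R + f) = (R + (199 + R))*(R + f) = (199 + 2*R)*(R + f))
-27765 - C(P(22, -4), 423) = -27765 - (2*(-8 - 4 + 22)**2 + 199*(-8 - 4 + 22) + 199*423 + 2*(-8 - 4 + 22)*423) = -27765 - (2*10**2 + 199*10 + 84177 + 2*10*423) = -27765 - (2*100 + 1990 + 84177 + 8460) = -27765 - (200 + 1990 + 84177 + 8460) = -27765 - 1*94827 = -27765 - 94827 = -122592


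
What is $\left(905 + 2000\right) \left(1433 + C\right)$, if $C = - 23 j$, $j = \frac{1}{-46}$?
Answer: $\frac{8328635}{2} \approx 4.1643 \cdot 10^{6}$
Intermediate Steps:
$j = - \frac{1}{46} \approx -0.021739$
$C = \frac{1}{2}$ ($C = \left(-23\right) \left(- \frac{1}{46}\right) = \frac{1}{2} \approx 0.5$)
$\left(905 + 2000\right) \left(1433 + C\right) = \left(905 + 2000\right) \left(1433 + \frac{1}{2}\right) = 2905 \cdot \frac{2867}{2} = \frac{8328635}{2}$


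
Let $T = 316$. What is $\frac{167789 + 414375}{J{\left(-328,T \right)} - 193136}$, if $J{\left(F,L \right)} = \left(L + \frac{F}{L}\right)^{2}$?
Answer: $- \frac{908321381}{146561963} \approx -6.1975$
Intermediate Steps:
$\frac{167789 + 414375}{J{\left(-328,T \right)} - 193136} = \frac{167789 + 414375}{\frac{\left(-328 + 316^{2}\right)^{2}}{99856} - 193136} = \frac{582164}{\frac{\left(-328 + 99856\right)^{2}}{99856} - 193136} = \frac{582164}{\frac{99528^{2}}{99856} - 193136} = \frac{582164}{\frac{1}{99856} \cdot 9905822784 - 193136} = \frac{582164}{\frac{619113924}{6241} - 193136} = \frac{582164}{- \frac{586247852}{6241}} = 582164 \left(- \frac{6241}{586247852}\right) = - \frac{908321381}{146561963}$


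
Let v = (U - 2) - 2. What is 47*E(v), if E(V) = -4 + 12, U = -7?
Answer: 376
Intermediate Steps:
v = -11 (v = (-7 - 2) - 2 = -9 - 2 = -11)
E(V) = 8
47*E(v) = 47*8 = 376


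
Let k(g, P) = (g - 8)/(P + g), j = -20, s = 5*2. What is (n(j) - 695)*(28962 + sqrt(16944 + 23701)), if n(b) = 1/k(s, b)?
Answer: -20273400 - 700*sqrt(40645) ≈ -2.0415e+7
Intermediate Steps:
s = 10
k(g, P) = (-8 + g)/(P + g)
n(b) = 5 + b/2 (n(b) = 1/((-8 + 10)/(b + 10)) = 1/(2/(10 + b)) = 5 + b/2)
(n(j) - 695)*(28962 + sqrt(16944 + 23701)) = ((5 + (1/2)*(-20)) - 695)*(28962 + sqrt(16944 + 23701)) = ((5 - 10) - 695)*(28962 + sqrt(40645)) = (-5 - 695)*(28962 + sqrt(40645)) = -700*(28962 + sqrt(40645)) = -20273400 - 700*sqrt(40645)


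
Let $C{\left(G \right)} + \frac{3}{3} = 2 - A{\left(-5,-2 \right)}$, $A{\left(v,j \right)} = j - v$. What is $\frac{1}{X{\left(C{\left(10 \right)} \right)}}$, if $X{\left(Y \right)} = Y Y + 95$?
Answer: $\frac{1}{99} \approx 0.010101$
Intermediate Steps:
$C{\left(G \right)} = -2$ ($C{\left(G \right)} = -1 + \left(2 - \left(-2 - -5\right)\right) = -1 + \left(2 - \left(-2 + 5\right)\right) = -1 + \left(2 - 3\right) = -1 - 1 = -2$)
$X{\left(Y \right)} = 95 + Y^{2}$ ($X{\left(Y \right)} = Y^{2} + 95 = 95 + Y^{2}$)
$\frac{1}{X{\left(C{\left(10 \right)} \right)}} = \frac{1}{95 + \left(-2\right)^{2}} = \frac{1}{95 + 4} = \frac{1}{99}$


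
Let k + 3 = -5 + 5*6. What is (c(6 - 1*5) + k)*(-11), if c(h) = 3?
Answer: -275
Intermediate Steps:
k = 22 (k = -3 + (-5 + 5*6) = -3 + (-5 + 30) = -3 + 25 = 22)
(c(6 - 1*5) + k)*(-11) = (3 + 22)*(-11) = 25*(-11) = -275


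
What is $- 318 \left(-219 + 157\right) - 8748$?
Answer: $10968$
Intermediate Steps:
$- 318 \left(-219 + 157\right) - 8748 = \left(-318\right) \left(-62\right) - 8748 = 19716 - 8748 = 10968$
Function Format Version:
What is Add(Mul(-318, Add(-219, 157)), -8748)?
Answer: 10968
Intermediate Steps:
Add(Mul(-318, Add(-219, 157)), -8748) = Add(Mul(-318, -62), -8748) = Add(19716, -8748) = 10968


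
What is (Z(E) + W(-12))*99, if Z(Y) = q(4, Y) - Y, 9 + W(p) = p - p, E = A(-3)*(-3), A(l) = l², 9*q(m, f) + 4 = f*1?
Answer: 1441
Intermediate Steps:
q(m, f) = -4/9 + f/9 (q(m, f) = -4/9 + (f*1)/9 = -4/9 + f/9)
E = -27 (E = (-3)²*(-3) = 9*(-3) = -27)
W(p) = -9 (W(p) = -9 + (p - p) = -9 + 0 = -9)
Z(Y) = -4/9 - 8*Y/9 (Z(Y) = (-4/9 + Y/9) - Y = -4/9 - 8*Y/9)
(Z(E) + W(-12))*99 = ((-4/9 - 8/9*(-27)) - 9)*99 = ((-4/9 + 24) - 9)*99 = (212/9 - 9)*99 = (131/9)*99 = 1441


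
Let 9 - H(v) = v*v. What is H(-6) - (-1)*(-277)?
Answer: -304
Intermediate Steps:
H(v) = 9 - v² (H(v) = 9 - v*v = 9 - v²)
H(-6) - (-1)*(-277) = (9 - 1*(-6)²) - (-1)*(-277) = (9 - 1*36) - 1*277 = (9 - 36) - 277 = -27 - 277 = -304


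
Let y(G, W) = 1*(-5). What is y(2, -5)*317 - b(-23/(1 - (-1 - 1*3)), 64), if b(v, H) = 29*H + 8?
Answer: -3449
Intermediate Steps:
y(G, W) = -5
b(v, H) = 8 + 29*H
y(2, -5)*317 - b(-23/(1 - (-1 - 1*3)), 64) = -5*317 - (8 + 29*64) = -1585 - (8 + 1856) = -1585 - 1*1864 = -1585 - 1864 = -3449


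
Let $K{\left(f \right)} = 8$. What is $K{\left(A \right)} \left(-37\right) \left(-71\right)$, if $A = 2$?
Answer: $21016$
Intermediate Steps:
$K{\left(A \right)} \left(-37\right) \left(-71\right) = 8 \left(-37\right) \left(-71\right) = \left(-296\right) \left(-71\right) = 21016$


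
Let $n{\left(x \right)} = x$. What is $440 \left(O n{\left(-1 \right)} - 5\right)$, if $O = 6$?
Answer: $-4840$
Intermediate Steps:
$440 \left(O n{\left(-1 \right)} - 5\right) = 440 \left(6 \left(-1\right) - 5\right) = 440 \left(-6 - 5\right) = 440 \left(-11\right) = -4840$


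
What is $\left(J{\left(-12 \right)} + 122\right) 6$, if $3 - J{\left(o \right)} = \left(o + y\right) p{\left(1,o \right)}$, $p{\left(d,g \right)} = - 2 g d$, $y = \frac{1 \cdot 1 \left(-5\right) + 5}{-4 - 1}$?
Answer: $2478$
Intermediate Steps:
$y = 0$ ($y = \frac{1 \left(-5\right) + 5}{-5} = \left(-5 + 5\right) \left(- \frac{1}{5}\right) = 0 \left(- \frac{1}{5}\right) = 0$)
$p{\left(d,g \right)} = - 2 d g$
$J{\left(o \right)} = 3 + 2 o^{2}$ ($J{\left(o \right)} = 3 - \left(o + 0\right) \left(\left(-2\right) 1 o\right) = 3 - o \left(- 2 o\right) = 3 - - 2 o^{2} = 3 + 2 o^{2}$)
$\left(J{\left(-12 \right)} + 122\right) 6 = \left(\left(3 + 2 \left(-12\right)^{2}\right) + 122\right) 6 = \left(\left(3 + 2 \cdot 144\right) + 122\right) 6 = \left(\left(3 + 288\right) + 122\right) 6 = \left(291 + 122\right) 6 = 413 \cdot 6 = 2478$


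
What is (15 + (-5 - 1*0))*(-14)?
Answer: -140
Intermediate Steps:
(15 + (-5 - 1*0))*(-14) = (15 + (-5 + 0))*(-14) = (15 - 5)*(-14) = 10*(-14) = -140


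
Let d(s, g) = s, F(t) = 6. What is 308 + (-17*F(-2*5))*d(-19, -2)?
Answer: 2246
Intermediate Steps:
308 + (-17*F(-2*5))*d(-19, -2) = 308 - 17*6*(-19) = 308 - 102*(-19) = 308 + 1938 = 2246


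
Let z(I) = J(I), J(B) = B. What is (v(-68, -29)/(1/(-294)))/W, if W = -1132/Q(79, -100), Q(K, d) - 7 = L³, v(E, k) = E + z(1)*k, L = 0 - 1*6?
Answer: 2980131/566 ≈ 5265.3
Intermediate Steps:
z(I) = I
L = -6 (L = 0 - 6 = -6)
v(E, k) = E + k (v(E, k) = E + 1*k = E + k)
Q(K, d) = -209 (Q(K, d) = 7 + (-6)³ = 7 - 216 = -209)
W = 1132/209 (W = -1132/(-209) = -1132*(-1/209) = 1132/209 ≈ 5.4163)
(v(-68, -29)/(1/(-294)))/W = ((-68 - 29)/(1/(-294)))/(1132/209) = -97/(-1/294)*(209/1132) = -97*(-294)*(209/1132) = 28518*(209/1132) = 2980131/566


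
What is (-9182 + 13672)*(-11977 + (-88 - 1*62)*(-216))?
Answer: 91699270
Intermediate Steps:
(-9182 + 13672)*(-11977 + (-88 - 1*62)*(-216)) = 4490*(-11977 + (-88 - 62)*(-216)) = 4490*(-11977 - 150*(-216)) = 4490*(-11977 + 32400) = 4490*20423 = 91699270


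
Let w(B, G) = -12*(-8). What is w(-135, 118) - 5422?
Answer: -5326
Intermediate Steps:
w(B, G) = 96
w(-135, 118) - 5422 = 96 - 5422 = -5326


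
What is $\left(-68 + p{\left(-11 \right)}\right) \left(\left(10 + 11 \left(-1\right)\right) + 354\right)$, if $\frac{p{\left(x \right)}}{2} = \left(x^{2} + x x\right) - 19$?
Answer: $133434$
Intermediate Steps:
$p{\left(x \right)} = -38 + 4 x^{2}$ ($p{\left(x \right)} = 2 \left(\left(x^{2} + x x\right) - 19\right) = 2 \left(\left(x^{2} + x^{2}\right) - 19\right) = 2 \left(2 x^{2} - 19\right) = 2 \left(-19 + 2 x^{2}\right) = -38 + 4 x^{2}$)
$\left(-68 + p{\left(-11 \right)}\right) \left(\left(10 + 11 \left(-1\right)\right) + 354\right) = \left(-68 - \left(38 - 4 \left(-11\right)^{2}\right)\right) \left(\left(10 + 11 \left(-1\right)\right) + 354\right) = \left(-68 + \left(-38 + 4 \cdot 121\right)\right) \left(\left(10 - 11\right) + 354\right) = \left(-68 + \left(-38 + 484\right)\right) \left(-1 + 354\right) = \left(-68 + 446\right) 353 = 378 \cdot 353 = 133434$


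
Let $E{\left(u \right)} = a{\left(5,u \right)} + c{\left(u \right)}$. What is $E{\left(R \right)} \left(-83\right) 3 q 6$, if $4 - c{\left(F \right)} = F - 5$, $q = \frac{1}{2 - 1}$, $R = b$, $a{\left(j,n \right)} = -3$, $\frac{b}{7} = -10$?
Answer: $-113544$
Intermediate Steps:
$b = -70$ ($b = 7 \left(-10\right) = -70$)
$R = -70$
$q = 1$ ($q = 1^{-1} = 1$)
$c{\left(F \right)} = 9 - F$ ($c{\left(F \right)} = 4 - \left(F - 5\right) = 4 - \left(-5 + F\right) = 9 - F$)
$E{\left(u \right)} = 6 - u$ ($E{\left(u \right)} = -3 - \left(-9 + u\right) = 6 - u$)
$E{\left(R \right)} \left(-83\right) 3 q 6 = \left(6 - -70\right) \left(-83\right) 3 \cdot 1 \cdot 6 = \left(6 + 70\right) \left(-83\right) 3 \cdot 6 = 76 \left(-83\right) 18 = \left(-6308\right) 18 = -113544$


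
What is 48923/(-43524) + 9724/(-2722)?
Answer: -278197891/59236164 ≈ -4.6964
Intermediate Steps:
48923/(-43524) + 9724/(-2722) = 48923*(-1/43524) + 9724*(-1/2722) = -48923/43524 - 4862/1361 = -278197891/59236164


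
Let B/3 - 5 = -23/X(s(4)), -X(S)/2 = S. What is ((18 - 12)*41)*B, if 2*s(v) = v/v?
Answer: 20664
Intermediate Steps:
s(v) = ½ (s(v) = (v/v)/2 = (½)*1 = ½)
X(S) = -2*S
B = 84 (B = 15 + 3*(-23/((-2*½))) = 15 + 3*(-23/(-1)) = 15 + 3*(-23*(-1)) = 15 + 3*23 = 15 + 69 = 84)
((18 - 12)*41)*B = ((18 - 12)*41)*84 = (6*41)*84 = 246*84 = 20664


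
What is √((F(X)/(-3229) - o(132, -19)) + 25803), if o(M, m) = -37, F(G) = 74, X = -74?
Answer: √269418996494/3229 ≈ 160.75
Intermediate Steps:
√((F(X)/(-3229) - o(132, -19)) + 25803) = √((74/(-3229) - 1*(-37)) + 25803) = √((74*(-1/3229) + 37) + 25803) = √((-74/3229 + 37) + 25803) = √(119399/3229 + 25803) = √(83437286/3229) = √269418996494/3229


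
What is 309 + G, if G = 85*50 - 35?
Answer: 4524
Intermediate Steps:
G = 4215 (G = 4250 - 35 = 4215)
309 + G = 309 + 4215 = 4524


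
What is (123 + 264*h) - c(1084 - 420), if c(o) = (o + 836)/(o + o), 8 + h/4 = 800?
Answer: 277709325/332 ≈ 8.3647e+5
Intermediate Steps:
h = 3168 (h = -32 + 4*800 = -32 + 3200 = 3168)
c(o) = (836 + o)/(2*o) (c(o) = (836 + o)/((2*o)) = (836 + o)*(1/(2*o)) = (836 + o)/(2*o))
(123 + 264*h) - c(1084 - 420) = (123 + 264*3168) - (836 + (1084 - 420))/(2*(1084 - 420)) = (123 + 836352) - (836 + 664)/(2*664) = 836475 - 1500/(2*664) = 836475 - 1*375/332 = 836475 - 375/332 = 277709325/332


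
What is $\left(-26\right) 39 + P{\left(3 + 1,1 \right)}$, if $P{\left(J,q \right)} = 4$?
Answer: $-1010$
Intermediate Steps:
$\left(-26\right) 39 + P{\left(3 + 1,1 \right)} = \left(-26\right) 39 + 4 = -1014 + 4 = -1010$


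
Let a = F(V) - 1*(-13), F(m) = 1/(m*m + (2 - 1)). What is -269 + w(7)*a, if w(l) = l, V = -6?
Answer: -6579/37 ≈ -177.81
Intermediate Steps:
F(m) = 1/(1 + m**2) (F(m) = 1/(m**2 + 1) = 1/(1 + m**2))
a = 482/37 (a = 1/(1 + (-6)**2) - 1*(-13) = 1/(1 + 36) + 13 = 1/37 + 13 = 482/37 ≈ 13.027)
-269 + w(7)*a = -269 + 7*(482/37) = -269 + 3374/37 = -6579/37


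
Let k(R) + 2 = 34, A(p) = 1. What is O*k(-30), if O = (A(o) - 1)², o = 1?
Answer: 0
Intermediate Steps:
k(R) = 32 (k(R) = -2 + 34 = 32)
O = 0 (O = (1 - 1)² = 0² = 0)
O*k(-30) = 0*32 = 0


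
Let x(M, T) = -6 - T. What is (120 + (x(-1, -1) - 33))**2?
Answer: 6724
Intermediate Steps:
(120 + (x(-1, -1) - 33))**2 = (120 + ((-6 - 1*(-1)) - 33))**2 = (120 + ((-6 + 1) - 33))**2 = (120 + (-5 - 33))**2 = (120 - 38)**2 = 82**2 = 6724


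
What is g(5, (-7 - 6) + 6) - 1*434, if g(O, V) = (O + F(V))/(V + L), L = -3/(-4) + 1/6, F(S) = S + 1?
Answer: -31670/73 ≈ -433.84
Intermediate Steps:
F(S) = 1 + S
L = 11/12 (L = -3*(-1/4) + 1*(1/6) = 3/4 + 1/6 = 11/12 ≈ 0.91667)
g(O, V) = (1 + O + V)/(11/12 + V) (g(O, V) = (O + (1 + V))/(V + 11/12) = (1 + O + V)/(11/12 + V))
g(5, (-7 - 6) + 6) - 1*434 = 12*(1 + 5 + ((-7 - 6) + 6))/(11 + 12*((-7 - 6) + 6)) - 1*434 = 12*(1 + 5 + (-13 + 6))/(11 + 12*(-13 + 6)) - 434 = 12*(1 + 5 - 7)/(11 + 12*(-7)) - 434 = 12*(-1)/(11 - 84) - 434 = 12*(-1)/(-73) - 434 = 12*(-1/73)*(-1) - 434 = 12/73 - 434 = -31670/73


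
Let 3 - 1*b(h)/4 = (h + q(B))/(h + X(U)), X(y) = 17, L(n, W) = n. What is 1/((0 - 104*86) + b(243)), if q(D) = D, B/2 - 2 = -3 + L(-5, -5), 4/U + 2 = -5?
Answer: -65/580811 ≈ -0.00011191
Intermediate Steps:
U = -4/7 (U = 4/(-2 - 5) = 4/(-7) = 4*(-⅐) = -4/7 ≈ -0.57143)
B = -12 (B = 4 + 2*(-3 - 5) = 4 + 2*(-8) = 4 - 16 = -12)
b(h) = 12 - 4*(-12 + h)/(17 + h) (b(h) = 12 - 4*(h - 12)/(h + 17) = 12 - 4*(-12 + h)/(17 + h))
1/((0 - 104*86) + b(243)) = 1/((0 - 104*86) + 4*(63 + 2*243)/(17 + 243)) = 1/((0 - 8944) + 4*(63 + 486)/260) = 1/(-8944 + 4*(1/260)*549) = 1/(-8944 + 549/65) = 1/(-580811/65) = -65/580811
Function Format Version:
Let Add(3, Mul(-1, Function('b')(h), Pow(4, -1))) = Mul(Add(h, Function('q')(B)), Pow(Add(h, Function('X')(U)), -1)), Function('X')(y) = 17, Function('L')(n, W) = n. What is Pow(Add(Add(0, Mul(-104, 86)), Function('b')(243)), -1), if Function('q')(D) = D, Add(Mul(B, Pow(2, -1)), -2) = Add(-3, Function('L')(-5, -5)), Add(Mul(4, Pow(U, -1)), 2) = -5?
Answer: Rational(-65, 580811) ≈ -0.00011191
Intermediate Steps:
U = Rational(-4, 7) (U = Mul(4, Pow(Add(-2, -5), -1)) = Mul(4, Pow(-7, -1)) = Mul(4, Rational(-1, 7)) = Rational(-4, 7) ≈ -0.57143)
B = -12 (B = Add(4, Mul(2, Add(-3, -5))) = Add(4, Mul(2, -8)) = Add(4, -16) = -12)
Function('b')(h) = Add(12, Mul(-4, Pow(Add(17, h), -1), Add(-12, h))) (Function('b')(h) = Add(12, Mul(-4, Mul(Add(h, -12), Pow(Add(h, 17), -1)))) = Add(12, Mul(-4, Mul(Add(-12, h), Pow(Add(17, h), -1)))) = Add(12, Mul(-4, Mul(Pow(Add(17, h), -1), Add(-12, h)))) = Add(12, Mul(-4, Pow(Add(17, h), -1), Add(-12, h))))
Pow(Add(Add(0, Mul(-104, 86)), Function('b')(243)), -1) = Pow(Add(Add(0, Mul(-104, 86)), Mul(4, Pow(Add(17, 243), -1), Add(63, Mul(2, 243)))), -1) = Pow(Add(Add(0, -8944), Mul(4, Pow(260, -1), Add(63, 486))), -1) = Pow(Add(-8944, Mul(4, Rational(1, 260), 549)), -1) = Pow(Add(-8944, Rational(549, 65)), -1) = Pow(Rational(-580811, 65), -1) = Rational(-65, 580811)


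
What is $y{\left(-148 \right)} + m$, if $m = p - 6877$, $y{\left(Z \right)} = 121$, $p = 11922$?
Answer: $5166$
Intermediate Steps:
$m = 5045$ ($m = 11922 - 6877 = 5045$)
$y{\left(-148 \right)} + m = 121 + 5045 = 5166$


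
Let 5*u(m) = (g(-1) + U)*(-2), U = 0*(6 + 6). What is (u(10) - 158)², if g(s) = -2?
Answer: 617796/25 ≈ 24712.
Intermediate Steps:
U = 0 (U = 0*12 = 0)
u(m) = ⅘ (u(m) = ((-2 + 0)*(-2))/5 = (-2*(-2))/5 = (⅕)*4 = ⅘)
(u(10) - 158)² = (⅘ - 158)² = (-786/5)² = 617796/25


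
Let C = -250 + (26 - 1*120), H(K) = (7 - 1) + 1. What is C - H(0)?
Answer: -351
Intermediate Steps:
H(K) = 7 (H(K) = 6 + 1 = 7)
C = -344 (C = -250 + (26 - 120) = -250 - 94 = -344)
C - H(0) = -344 - 1*7 = -344 - 7 = -351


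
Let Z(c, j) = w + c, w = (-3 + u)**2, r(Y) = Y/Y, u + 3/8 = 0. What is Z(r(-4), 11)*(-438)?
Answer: -173667/32 ≈ -5427.1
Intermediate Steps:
u = -3/8 (u = -3/8 + 0 = -3/8 ≈ -0.37500)
r(Y) = 1
w = 729/64 (w = (-3 - 3/8)**2 = (-27/8)**2 = 729/64 ≈ 11.391)
Z(c, j) = 729/64 + c
Z(r(-4), 11)*(-438) = (729/64 + 1)*(-438) = (793/64)*(-438) = -173667/32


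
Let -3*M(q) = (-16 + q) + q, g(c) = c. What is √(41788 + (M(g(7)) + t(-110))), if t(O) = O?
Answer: 2*√93777/3 ≈ 204.15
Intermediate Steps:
M(q) = 16/3 - 2*q/3 (M(q) = -((-16 + q) + q)/3 = -(-16 + 2*q)/3 = 16/3 - 2*q/3)
√(41788 + (M(g(7)) + t(-110))) = √(41788 + ((16/3 - ⅔*7) - 110)) = √(41788 + ((16/3 - 14/3) - 110)) = √(41788 + (⅔ - 110)) = √(41788 - 328/3) = √(125036/3) = 2*√93777/3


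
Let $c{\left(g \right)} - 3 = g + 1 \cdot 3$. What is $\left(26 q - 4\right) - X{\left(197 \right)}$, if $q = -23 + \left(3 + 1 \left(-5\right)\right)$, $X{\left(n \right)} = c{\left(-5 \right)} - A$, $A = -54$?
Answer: $-709$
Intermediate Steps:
$c{\left(g \right)} = 6 + g$ ($c{\left(g \right)} = 3 + \left(g + 1 \cdot 3\right) = 3 + \left(g + 3\right) = 3 + \left(3 + g\right) = 6 + g$)
$X{\left(n \right)} = 55$ ($X{\left(n \right)} = \left(6 - 5\right) - -54 = 1 + 54 = 55$)
$q = -25$ ($q = -23 + \left(3 - 5\right) = -23 - 2 = -25$)
$\left(26 q - 4\right) - X{\left(197 \right)} = \left(26 \left(-25\right) - 4\right) - 55 = \left(-650 - 4\right) - 55 = -654 - 55 = -709$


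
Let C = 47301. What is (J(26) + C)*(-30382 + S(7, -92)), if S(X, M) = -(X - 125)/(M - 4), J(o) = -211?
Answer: -34337910275/24 ≈ -1.4307e+9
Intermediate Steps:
S(X, M) = -(-125 + X)/(-4 + M)
(J(26) + C)*(-30382 + S(7, -92)) = (-211 + 47301)*(-30382 + (125 - 1*7)/(-4 - 92)) = 47090*(-30382 + (125 - 7)/(-96)) = 47090*(-30382 - 1/96*118) = 47090*(-30382 - 59/48) = 47090*(-1458395/48) = -34337910275/24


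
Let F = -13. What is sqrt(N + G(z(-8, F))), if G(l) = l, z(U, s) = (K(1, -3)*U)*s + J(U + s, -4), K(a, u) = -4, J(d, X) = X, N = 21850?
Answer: sqrt(21430) ≈ 146.39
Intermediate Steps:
z(U, s) = -4 - 4*U*s (z(U, s) = (-4*U)*s - 4 = -4*U*s - 4 = -4 - 4*U*s)
sqrt(N + G(z(-8, F))) = sqrt(21850 + (-4 - 4*(-8)*(-13))) = sqrt(21850 + (-4 - 416)) = sqrt(21850 - 420) = sqrt(21430)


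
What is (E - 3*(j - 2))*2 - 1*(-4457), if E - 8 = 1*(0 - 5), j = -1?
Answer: 4481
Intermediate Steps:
E = 3 (E = 8 + 1*(0 - 5) = 8 + 1*(-5) = 8 - 5 = 3)
(E - 3*(j - 2))*2 - 1*(-4457) = (3 - 3*(-1 - 2))*2 - 1*(-4457) = (3 - 3*(-3))*2 + 4457 = (3 + 9)*2 + 4457 = 12*2 + 4457 = 24 + 4457 = 4481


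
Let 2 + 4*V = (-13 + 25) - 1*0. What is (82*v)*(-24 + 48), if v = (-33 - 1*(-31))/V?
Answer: -7872/5 ≈ -1574.4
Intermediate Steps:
V = 5/2 (V = -½ + ((-13 + 25) - 1*0)/4 = -½ + (12 + 0)/4 = -½ + (¼)*12 = -½ + 3 = 5/2 ≈ 2.5000)
v = -⅘ (v = (-33 - 1*(-31))/(5/2) = (-33 + 31)*(⅖) = -2*⅖ = -⅘ ≈ -0.80000)
(82*v)*(-24 + 48) = (82*(-⅘))*(-24 + 48) = -328/5*24 = -7872/5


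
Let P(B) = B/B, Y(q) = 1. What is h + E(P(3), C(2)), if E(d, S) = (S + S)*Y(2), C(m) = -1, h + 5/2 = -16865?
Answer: -33739/2 ≈ -16870.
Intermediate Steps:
h = -33735/2 (h = -5/2 - 16865 = -33735/2 ≈ -16868.)
P(B) = 1
E(d, S) = 2*S (E(d, S) = (S + S)*1 = (2*S)*1 = 2*S)
h + E(P(3), C(2)) = -33735/2 + 2*(-1) = -33735/2 - 2 = -33739/2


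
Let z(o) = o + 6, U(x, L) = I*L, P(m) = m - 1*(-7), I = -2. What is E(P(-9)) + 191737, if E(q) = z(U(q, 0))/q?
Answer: 191734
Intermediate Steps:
P(m) = 7 + m (P(m) = m + 7 = 7 + m)
U(x, L) = -2*L
z(o) = 6 + o
E(q) = 6/q (E(q) = (6 - 2*0)/q = (6 + 0)/q = 6/q)
E(P(-9)) + 191737 = 6/(7 - 9) + 191737 = 6/(-2) + 191737 = 6*(-½) + 191737 = -3 + 191737 = 191734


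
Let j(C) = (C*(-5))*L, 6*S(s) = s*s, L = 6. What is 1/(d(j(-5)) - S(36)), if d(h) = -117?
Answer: -1/333 ≈ -0.0030030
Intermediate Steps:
S(s) = s²/6 (S(s) = (s*s)/6 = s²/6)
j(C) = -30*C (j(C) = (C*(-5))*6 = -5*C*6 = -30*C)
1/(d(j(-5)) - S(36)) = 1/(-117 - 36²/6) = 1/(-117 - 1296/6) = 1/(-117 - 1*216) = 1/(-117 - 216) = 1/(-333) = -1/333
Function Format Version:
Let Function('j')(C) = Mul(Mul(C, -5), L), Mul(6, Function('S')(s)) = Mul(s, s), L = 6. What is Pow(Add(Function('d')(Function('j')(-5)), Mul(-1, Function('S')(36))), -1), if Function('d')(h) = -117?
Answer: Rational(-1, 333) ≈ -0.0030030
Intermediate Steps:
Function('S')(s) = Mul(Rational(1, 6), Pow(s, 2)) (Function('S')(s) = Mul(Rational(1, 6), Mul(s, s)) = Mul(Rational(1, 6), Pow(s, 2)))
Function('j')(C) = Mul(-30, C) (Function('j')(C) = Mul(Mul(C, -5), 6) = Mul(Mul(-5, C), 6) = Mul(-30, C))
Pow(Add(Function('d')(Function('j')(-5)), Mul(-1, Function('S')(36))), -1) = Pow(Add(-117, Mul(-1, Mul(Rational(1, 6), Pow(36, 2)))), -1) = Pow(Add(-117, Mul(-1, Mul(Rational(1, 6), 1296))), -1) = Pow(Add(-117, Mul(-1, 216)), -1) = Pow(Add(-117, -216), -1) = Pow(-333, -1) = Rational(-1, 333)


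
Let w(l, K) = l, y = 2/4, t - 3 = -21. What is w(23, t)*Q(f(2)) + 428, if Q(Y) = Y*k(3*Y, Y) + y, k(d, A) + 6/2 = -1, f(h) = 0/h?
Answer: 879/2 ≈ 439.50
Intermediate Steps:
f(h) = 0
t = -18 (t = 3 - 21 = -18)
k(d, A) = -4 (k(d, A) = -3 - 1 = -4)
y = ½ (y = 2*(¼) = ½ ≈ 0.50000)
Q(Y) = ½ - 4*Y (Q(Y) = Y*(-4) + ½ = -4*Y + ½ = ½ - 4*Y)
w(23, t)*Q(f(2)) + 428 = 23*(½ - 4*0) + 428 = 23*(½ + 0) + 428 = 23*(½) + 428 = 23/2 + 428 = 879/2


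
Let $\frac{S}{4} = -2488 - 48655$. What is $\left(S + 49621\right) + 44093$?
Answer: $-110858$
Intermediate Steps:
$S = -204572$ ($S = 4 \left(-2488 - 48655\right) = 4 \left(-51143\right) = -204572$)
$\left(S + 49621\right) + 44093 = \left(-204572 + 49621\right) + 44093 = -154951 + 44093 = -110858$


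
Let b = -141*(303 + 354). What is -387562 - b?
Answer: -294925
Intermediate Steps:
b = -92637 (b = -141*657 = -92637)
-387562 - b = -387562 - 1*(-92637) = -387562 + 92637 = -294925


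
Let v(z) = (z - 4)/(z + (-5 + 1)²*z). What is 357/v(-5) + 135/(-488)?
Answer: 4935715/1464 ≈ 3371.4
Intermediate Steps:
v(z) = (-4 + z)/(17*z) (v(z) = (-4 + z)/(z + (-4)²*z) = (-4 + z)/(z + 16*z) = (-4 + z)/((17*z)) = (-4 + z)*(1/(17*z)) = (-4 + z)/(17*z))
357/v(-5) + 135/(-488) = 357/(((1/17)*(-4 - 5)/(-5))) + 135/(-488) = 357/(((1/17)*(-⅕)*(-9))) + 135*(-1/488) = 357/(9/85) - 135/488 = 357*(85/9) - 135/488 = 10115/3 - 135/488 = 4935715/1464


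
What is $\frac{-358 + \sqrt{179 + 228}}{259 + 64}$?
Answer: $- \frac{358}{323} + \frac{\sqrt{407}}{323} \approx -1.0459$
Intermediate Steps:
$\frac{-358 + \sqrt{179 + 228}}{259 + 64} = \frac{-358 + \sqrt{407}}{323} = \left(-358 + \sqrt{407}\right) \frac{1}{323} = - \frac{358}{323} + \frac{\sqrt{407}}{323}$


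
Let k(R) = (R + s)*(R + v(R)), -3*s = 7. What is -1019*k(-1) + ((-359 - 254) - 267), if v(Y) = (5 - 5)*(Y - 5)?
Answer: -12830/3 ≈ -4276.7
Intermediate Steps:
s = -7/3 (s = -1/3*7 = -7/3 ≈ -2.3333)
v(Y) = 0 (v(Y) = 0*(-5 + Y) = 0)
k(R) = R*(-7/3 + R) (k(R) = (R - 7/3)*(R + 0) = (-7/3 + R)*R = R*(-7/3 + R))
-1019*k(-1) + ((-359 - 254) - 267) = -1019*(-1)*(-7 + 3*(-1))/3 + ((-359 - 254) - 267) = -1019*(-1)*(-7 - 3)/3 + (-613 - 267) = -1019*(-1)*(-10)/3 - 880 = -1019*10/3 - 880 = -10190/3 - 880 = -12830/3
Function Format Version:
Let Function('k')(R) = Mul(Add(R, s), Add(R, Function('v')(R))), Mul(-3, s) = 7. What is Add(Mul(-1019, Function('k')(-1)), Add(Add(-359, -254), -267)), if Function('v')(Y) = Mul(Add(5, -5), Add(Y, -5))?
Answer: Rational(-12830, 3) ≈ -4276.7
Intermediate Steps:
s = Rational(-7, 3) (s = Mul(Rational(-1, 3), 7) = Rational(-7, 3) ≈ -2.3333)
Function('v')(Y) = 0 (Function('v')(Y) = Mul(0, Add(-5, Y)) = 0)
Function('k')(R) = Mul(R, Add(Rational(-7, 3), R)) (Function('k')(R) = Mul(Add(R, Rational(-7, 3)), Add(R, 0)) = Mul(Add(Rational(-7, 3), R), R) = Mul(R, Add(Rational(-7, 3), R)))
Add(Mul(-1019, Function('k')(-1)), Add(Add(-359, -254), -267)) = Add(Mul(-1019, Mul(Rational(1, 3), -1, Add(-7, Mul(3, -1)))), Add(Add(-359, -254), -267)) = Add(Mul(-1019, Mul(Rational(1, 3), -1, Add(-7, -3))), Add(-613, -267)) = Add(Mul(-1019, Mul(Rational(1, 3), -1, -10)), -880) = Add(Mul(-1019, Rational(10, 3)), -880) = Add(Rational(-10190, 3), -880) = Rational(-12830, 3)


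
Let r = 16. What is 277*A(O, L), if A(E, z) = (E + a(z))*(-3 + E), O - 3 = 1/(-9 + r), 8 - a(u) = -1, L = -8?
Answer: 23545/49 ≈ 480.51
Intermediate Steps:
a(u) = 9 (a(u) = 8 - 1*(-1) = 8 + 1 = 9)
O = 22/7 (O = 3 + 1/(-9 + 16) = 3 + 1/7 = 3 + ⅐ = 22/7 ≈ 3.1429)
A(E, z) = (-3 + E)*(9 + E) (A(E, z) = (E + 9)*(-3 + E) = (9 + E)*(-3 + E) = (-3 + E)*(9 + E))
277*A(O, L) = 277*(-27 + (22/7)² + 6*(22/7)) = 277*(-27 + 484/49 + 132/7) = 277*(85/49) = 23545/49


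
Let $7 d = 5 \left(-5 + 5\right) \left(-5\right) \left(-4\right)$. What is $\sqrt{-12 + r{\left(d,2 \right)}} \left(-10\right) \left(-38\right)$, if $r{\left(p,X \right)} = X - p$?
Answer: $380 i \sqrt{10} \approx 1201.7 i$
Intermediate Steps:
$d = 0$ ($d = \frac{5 \left(-5 + 5\right) \left(-5\right) \left(-4\right)}{7} = \frac{5 \cdot 0 \left(-5\right) \left(-4\right)}{7} = \frac{5 \cdot 0 \left(-4\right)}{7} = \frac{0 \left(-4\right)}{7} = \frac{1}{7} \cdot 0 = 0$)
$\sqrt{-12 + r{\left(d,2 \right)}} \left(-10\right) \left(-38\right) = \sqrt{-12 + \left(2 - 0\right)} \left(-10\right) \left(-38\right) = \sqrt{-12 + \left(2 + 0\right)} \left(-10\right) \left(-38\right) = \sqrt{-12 + 2} \left(-10\right) \left(-38\right) = \sqrt{-10} \left(-10\right) \left(-38\right) = i \sqrt{10} \left(-10\right) \left(-38\right) = - 10 i \sqrt{10} \left(-38\right) = 380 i \sqrt{10}$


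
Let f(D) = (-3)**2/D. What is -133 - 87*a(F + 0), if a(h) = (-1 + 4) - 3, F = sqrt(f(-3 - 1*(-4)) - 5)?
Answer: -133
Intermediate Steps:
f(D) = 9/D
F = 2 (F = sqrt(9/(-3 - 1*(-4)) - 5) = sqrt(9/(-3 + 4) - 5) = sqrt(9/1 - 5) = sqrt(9*1 - 5) = sqrt(9 - 5) = sqrt(4) = 2)
a(h) = 0 (a(h) = 3 - 3 = 0)
-133 - 87*a(F + 0) = -133 - 87*0 = -133 + 0 = -133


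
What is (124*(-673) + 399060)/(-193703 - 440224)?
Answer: -315608/633927 ≈ -0.49786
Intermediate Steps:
(124*(-673) + 399060)/(-193703 - 440224) = (-83452 + 399060)/(-633927) = 315608*(-1/633927) = -315608/633927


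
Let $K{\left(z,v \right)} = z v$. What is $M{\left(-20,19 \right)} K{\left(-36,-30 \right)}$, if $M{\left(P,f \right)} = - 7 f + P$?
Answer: $-165240$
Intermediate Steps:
$K{\left(z,v \right)} = v z$
$M{\left(P,f \right)} = P - 7 f$
$M{\left(-20,19 \right)} K{\left(-36,-30 \right)} = \left(-20 - 133\right) \left(\left(-30\right) \left(-36\right)\right) = \left(-20 - 133\right) 1080 = \left(-153\right) 1080 = -165240$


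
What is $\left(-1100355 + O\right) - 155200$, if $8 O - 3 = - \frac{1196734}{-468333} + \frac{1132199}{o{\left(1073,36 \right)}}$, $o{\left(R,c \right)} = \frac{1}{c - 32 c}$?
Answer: $- \frac{596458848278759}{3746664} \approx -1.592 \cdot 10^{8}$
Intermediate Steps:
$o{\left(R,c \right)} = - \frac{1}{31 c}$ ($o{\left(R,c \right)} = \frac{1}{\left(-31\right) c} = - \frac{1}{31 c}$)
$O = - \frac{591754705560239}{3746664}$ ($O = \frac{3}{8} + \frac{- \frac{1196734}{-468333} + \frac{1132199}{\left(- \frac{1}{31}\right) \frac{1}{36}}}{8} = \frac{3}{8} + \frac{\left(-1196734\right) \left(- \frac{1}{468333}\right) + \frac{1132199}{\left(- \frac{1}{31}\right) \frac{1}{36}}}{8} = \frac{3}{8} + \frac{\frac{1196734}{468333} + \frac{1132199}{- \frac{1}{1116}}}{8} = \frac{3}{8} + \frac{\frac{1196734}{468333} + 1132199 \left(-1116\right)}{8} = \frac{3}{8} + \frac{\frac{1196734}{468333} - 1263534084}{8} = \frac{3}{8} + \frac{1}{8} \left(- \frac{591754706965238}{468333}\right) = \frac{3}{8} - \frac{295877353482619}{1873332} = - \frac{591754705560239}{3746664} \approx -1.5794 \cdot 10^{8}$)
$\left(-1100355 + O\right) - 155200 = \left(-1100355 - \frac{591754705560239}{3746664}\right) - 155200 = - \frac{595877366025959}{3746664} - 155200 = - \frac{596458848278759}{3746664}$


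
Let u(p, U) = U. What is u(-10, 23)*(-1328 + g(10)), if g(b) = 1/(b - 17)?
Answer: -213831/7 ≈ -30547.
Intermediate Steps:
g(b) = 1/(-17 + b)
u(-10, 23)*(-1328 + g(10)) = 23*(-1328 + 1/(-17 + 10)) = 23*(-1328 + 1/(-7)) = 23*(-1328 - ⅐) = 23*(-9297/7) = -213831/7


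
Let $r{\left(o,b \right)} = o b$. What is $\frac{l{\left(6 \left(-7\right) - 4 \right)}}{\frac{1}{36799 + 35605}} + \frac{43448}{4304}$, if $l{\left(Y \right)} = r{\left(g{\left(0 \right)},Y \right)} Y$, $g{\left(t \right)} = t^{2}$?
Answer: $\frac{5431}{538} \approx 10.095$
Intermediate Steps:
$r{\left(o,b \right)} = b o$
$l{\left(Y \right)} = 0$ ($l{\left(Y \right)} = Y 0^{2} Y = Y 0 Y = 0 Y = 0$)
$\frac{l{\left(6 \left(-7\right) - 4 \right)}}{\frac{1}{36799 + 35605}} + \frac{43448}{4304} = \frac{0}{\frac{1}{36799 + 35605}} + \frac{43448}{4304} = \frac{0}{\frac{1}{72404}} + 43448 \cdot \frac{1}{4304} = 0 \frac{1}{\frac{1}{72404}} + \frac{5431}{538} = 0 \cdot 72404 + \frac{5431}{538} = 0 + \frac{5431}{538} = \frac{5431}{538}$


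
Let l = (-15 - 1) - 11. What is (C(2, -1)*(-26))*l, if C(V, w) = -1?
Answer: -702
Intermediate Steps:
l = -27 (l = -16 - 11 = -27)
(C(2, -1)*(-26))*l = -1*(-26)*(-27) = 26*(-27) = -702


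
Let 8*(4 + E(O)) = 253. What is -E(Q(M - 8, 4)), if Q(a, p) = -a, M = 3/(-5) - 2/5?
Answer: -221/8 ≈ -27.625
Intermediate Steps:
M = -1 (M = 3*(-⅕) - 2*⅕ = -⅗ - ⅖ = -1)
E(O) = 221/8 (E(O) = -4 + (⅛)*253 = -4 + 253/8 = 221/8)
-E(Q(M - 8, 4)) = -1*221/8 = -221/8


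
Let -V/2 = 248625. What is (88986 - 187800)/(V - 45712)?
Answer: 49407/271481 ≈ 0.18199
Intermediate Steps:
V = -497250 (V = -2*248625 = -497250)
(88986 - 187800)/(V - 45712) = (88986 - 187800)/(-497250 - 45712) = -98814/(-542962) = -98814*(-1/542962) = 49407/271481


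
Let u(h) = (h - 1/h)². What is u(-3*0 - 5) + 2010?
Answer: 50826/25 ≈ 2033.0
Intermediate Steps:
u(-3*0 - 5) + 2010 = (-1 + (-3*0 - 5)²)²/(-3*0 - 5)² + 2010 = (-1 + (0 - 5)²)²/(0 - 5)² + 2010 = (-1 + (-5)²)²/(-5)² + 2010 = (-1 + 25)²/25 + 2010 = (1/25)*24² + 2010 = (1/25)*576 + 2010 = 576/25 + 2010 = 50826/25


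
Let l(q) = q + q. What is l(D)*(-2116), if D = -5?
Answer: 21160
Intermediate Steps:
l(q) = 2*q
l(D)*(-2116) = (2*(-5))*(-2116) = -10*(-2116) = 21160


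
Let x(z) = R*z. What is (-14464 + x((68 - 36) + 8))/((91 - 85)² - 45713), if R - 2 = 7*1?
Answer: 14104/45677 ≈ 0.30878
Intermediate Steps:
R = 9 (R = 2 + 7*1 = 2 + 7 = 9)
x(z) = 9*z
(-14464 + x((68 - 36) + 8))/((91 - 85)² - 45713) = (-14464 + 9*((68 - 36) + 8))/((91 - 85)² - 45713) = (-14464 + 9*(32 + 8))/(6² - 45713) = (-14464 + 9*40)/(36 - 45713) = (-14464 + 360)/(-45677) = -14104*(-1/45677) = 14104/45677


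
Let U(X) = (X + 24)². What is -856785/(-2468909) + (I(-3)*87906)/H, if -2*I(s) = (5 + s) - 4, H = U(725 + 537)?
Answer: 816989760207/2041535914282 ≈ 0.40018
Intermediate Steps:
U(X) = (24 + X)²
H = 1653796 (H = (24 + (725 + 537))² = (24 + 1262)² = 1286² = 1653796)
I(s) = -½ - s/2 (I(s) = -((5 + s) - 4)/2 = -(1 + s)/2 = -½ - s/2)
-856785/(-2468909) + (I(-3)*87906)/H = -856785/(-2468909) + ((-½ - ½*(-3))*87906)/1653796 = -856785*(-1/2468909) + ((-½ + 3/2)*87906)*(1/1653796) = 856785/2468909 + (1*87906)*(1/1653796) = 856785/2468909 + 87906*(1/1653796) = 856785/2468909 + 43953/826898 = 816989760207/2041535914282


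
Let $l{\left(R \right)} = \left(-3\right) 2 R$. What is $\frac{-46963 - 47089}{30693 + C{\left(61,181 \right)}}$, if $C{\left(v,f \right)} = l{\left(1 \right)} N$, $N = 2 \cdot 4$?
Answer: $- \frac{94052}{30645} \approx -3.0691$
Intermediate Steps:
$N = 8$
$l{\left(R \right)} = - 6 R$
$C{\left(v,f \right)} = -48$ ($C{\left(v,f \right)} = \left(-6\right) 1 \cdot 8 = \left(-6\right) 8 = -48$)
$\frac{-46963 - 47089}{30693 + C{\left(61,181 \right)}} = \frac{-46963 - 47089}{30693 - 48} = - \frac{94052}{30645}$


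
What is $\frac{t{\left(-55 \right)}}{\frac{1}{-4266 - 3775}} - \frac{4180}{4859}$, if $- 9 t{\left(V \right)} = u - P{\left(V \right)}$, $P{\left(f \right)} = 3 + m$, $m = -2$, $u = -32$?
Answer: $- \frac{429795949}{14577} \approx -29485.0$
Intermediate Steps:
$P{\left(f \right)} = 1$ ($P{\left(f \right)} = 3 - 2 = 1$)
$t{\left(V \right)} = \frac{11}{3}$ ($t{\left(V \right)} = - \frac{-32 - 1}{9} = \left(- \frac{1}{9}\right) \left(-33\right) = \frac{11}{3}$)
$\frac{t{\left(-55 \right)}}{\frac{1}{-4266 - 3775}} - \frac{4180}{4859} = \frac{11}{3 \frac{1}{-4266 - 3775}} - \frac{4180}{4859} = \frac{11}{3 \frac{1}{-8041}} - \frac{4180}{4859} = \frac{11}{3 \left(- \frac{1}{8041}\right)} - \frac{4180}{4859} = \frac{11}{3} \left(-8041\right) - \frac{4180}{4859} = - \frac{88451}{3} - \frac{4180}{4859} = - \frac{429795949}{14577}$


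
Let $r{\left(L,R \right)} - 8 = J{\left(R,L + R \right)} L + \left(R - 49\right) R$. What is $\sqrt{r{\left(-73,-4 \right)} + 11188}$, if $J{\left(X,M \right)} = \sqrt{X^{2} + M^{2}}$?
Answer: $\sqrt{11408 - 73 \sqrt{5945}} \approx 76.022$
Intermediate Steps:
$J{\left(X,M \right)} = \sqrt{M^{2} + X^{2}}$
$r{\left(L,R \right)} = 8 + L \sqrt{R^{2} + \left(L + R\right)^{2}} + R \left(-49 + R\right)$ ($r{\left(L,R \right)} = 8 + \left(\sqrt{\left(L + R\right)^{2} + R^{2}} L + \left(R - 49\right) R\right) = 8 + \left(\sqrt{R^{2} + \left(L + R\right)^{2}} L + \left(-49 + R\right) R\right) = 8 + \left(L \sqrt{R^{2} + \left(L + R\right)^{2}} + R \left(-49 + R\right)\right) = 8 + L \sqrt{R^{2} + \left(L + R\right)^{2}} + R \left(-49 + R\right)$)
$\sqrt{r{\left(-73,-4 \right)} + 11188} = \sqrt{\left(8 + \left(-4\right)^{2} - -196 - 73 \sqrt{\left(-4\right)^{2} + \left(-73 - 4\right)^{2}}\right) + 11188} = \sqrt{\left(8 + 16 + 196 - 73 \sqrt{16 + \left(-77\right)^{2}}\right) + 11188} = \sqrt{\left(8 + 16 + 196 - 73 \sqrt{16 + 5929}\right) + 11188} = \sqrt{\left(8 + 16 + 196 - 73 \sqrt{5945}\right) + 11188} = \sqrt{\left(220 - 73 \sqrt{5945}\right) + 11188} = \sqrt{11408 - 73 \sqrt{5945}}$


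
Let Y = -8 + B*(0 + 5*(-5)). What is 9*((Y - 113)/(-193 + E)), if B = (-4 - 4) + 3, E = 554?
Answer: 36/361 ≈ 0.099723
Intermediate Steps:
B = -5 (B = -8 + 3 = -5)
Y = 117 (Y = -8 - 5*(0 + 5*(-5)) = -8 - 5*(0 - 25) = -8 - 5*(-25) = -8 + 125 = 117)
9*((Y - 113)/(-193 + E)) = 9*((117 - 113)/(-193 + 554)) = 9*(4/361) = 36/361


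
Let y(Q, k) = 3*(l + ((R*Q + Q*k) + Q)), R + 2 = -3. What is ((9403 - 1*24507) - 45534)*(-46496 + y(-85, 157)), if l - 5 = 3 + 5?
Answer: 5182851136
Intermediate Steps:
R = -5 (R = -2 - 3 = -5)
l = 13 (l = 5 + (3 + 5) = 5 + 8 = 13)
y(Q, k) = 39 - 12*Q + 3*Q*k (y(Q, k) = 3*(13 + ((-5*Q + Q*k) + Q)) = 3*(13 + (-4*Q + Q*k)) = 3*(13 - 4*Q + Q*k) = 39 - 12*Q + 3*Q*k)
((9403 - 1*24507) - 45534)*(-46496 + y(-85, 157)) = ((9403 - 1*24507) - 45534)*(-46496 + (39 - 12*(-85) + 3*(-85)*157)) = ((9403 - 24507) - 45534)*(-46496 + (39 + 1020 - 40035)) = (-15104 - 45534)*(-46496 - 38976) = -60638*(-85472) = 5182851136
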